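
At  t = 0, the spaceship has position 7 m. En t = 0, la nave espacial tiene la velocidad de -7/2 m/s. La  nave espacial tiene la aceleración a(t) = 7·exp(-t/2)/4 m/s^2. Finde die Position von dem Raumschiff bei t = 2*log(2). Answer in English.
To solve this, we need to take 2 antiderivatives of our acceleration equation a(t) = 7·exp(-t/2)/4. Integrating acceleration and using the initial condition v(0) = -7/2, we get v(t) = -7·exp(-t/2)/2. Finding the antiderivative of v(t) and using x(0) = 7: x(t) = 7·exp(-t/2). From the given position equation x(t) = 7·exp(-t/2), we substitute t = 2*log(2) to get x = 7/2.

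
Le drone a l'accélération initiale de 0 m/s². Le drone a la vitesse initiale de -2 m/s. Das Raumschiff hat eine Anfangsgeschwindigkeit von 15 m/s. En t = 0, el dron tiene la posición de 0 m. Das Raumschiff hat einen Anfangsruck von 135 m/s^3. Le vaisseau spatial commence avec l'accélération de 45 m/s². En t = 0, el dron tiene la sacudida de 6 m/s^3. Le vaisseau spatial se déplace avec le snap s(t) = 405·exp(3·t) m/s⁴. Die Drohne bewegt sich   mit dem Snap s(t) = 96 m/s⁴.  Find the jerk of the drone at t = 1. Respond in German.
Um dies zu lösen, müssen wir 1 Stammfunktion unserer Gleichung für den Snap s(t) = 96 finden. Die Stammfunktion von dem Snap ist der Ruck. Mit j(0) = 6 erhalten wir j(t) = 96·t + 6. Aus der Gleichung für den Ruck j(t) = 96·t + 6, setzen wir t = 1 ein und erhalten j = 102.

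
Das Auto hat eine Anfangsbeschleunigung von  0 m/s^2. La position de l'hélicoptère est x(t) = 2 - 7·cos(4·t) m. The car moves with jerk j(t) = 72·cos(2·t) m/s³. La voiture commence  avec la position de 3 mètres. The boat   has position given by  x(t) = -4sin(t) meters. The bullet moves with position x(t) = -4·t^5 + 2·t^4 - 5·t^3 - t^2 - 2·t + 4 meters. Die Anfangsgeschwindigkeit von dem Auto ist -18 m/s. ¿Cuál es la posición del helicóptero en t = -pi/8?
Usando x(t) = 2 - 7·cos(4·t) y sustituyendo t = -pi/8, encontramos x = 2.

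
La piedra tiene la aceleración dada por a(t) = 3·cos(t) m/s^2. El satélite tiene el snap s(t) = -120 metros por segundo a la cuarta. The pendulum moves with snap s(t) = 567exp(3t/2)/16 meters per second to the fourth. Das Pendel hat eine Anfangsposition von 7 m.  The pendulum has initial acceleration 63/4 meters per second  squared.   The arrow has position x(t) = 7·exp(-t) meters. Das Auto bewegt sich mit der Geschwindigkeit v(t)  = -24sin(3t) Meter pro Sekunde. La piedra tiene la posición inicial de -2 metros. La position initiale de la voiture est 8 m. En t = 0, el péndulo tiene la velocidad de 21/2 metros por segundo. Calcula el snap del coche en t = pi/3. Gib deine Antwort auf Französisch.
Pour résoudre ceci, nous devons prendre 3 dérivées de notre équation de la vitesse v(t) = -24·sin(3·t). La dérivée de la vitesse donne l'accélération: a(t) = -72·cos(3·t). En prenant d/dt de a(t), nous trouvons j(t) = 216·sin(3·t). La dérivée du jerk donne le snap: s(t) = 648·cos(3·t). En utilisant s(t) = 648·cos(3·t) et en substituant t = pi/3, nous trouvons s = -648.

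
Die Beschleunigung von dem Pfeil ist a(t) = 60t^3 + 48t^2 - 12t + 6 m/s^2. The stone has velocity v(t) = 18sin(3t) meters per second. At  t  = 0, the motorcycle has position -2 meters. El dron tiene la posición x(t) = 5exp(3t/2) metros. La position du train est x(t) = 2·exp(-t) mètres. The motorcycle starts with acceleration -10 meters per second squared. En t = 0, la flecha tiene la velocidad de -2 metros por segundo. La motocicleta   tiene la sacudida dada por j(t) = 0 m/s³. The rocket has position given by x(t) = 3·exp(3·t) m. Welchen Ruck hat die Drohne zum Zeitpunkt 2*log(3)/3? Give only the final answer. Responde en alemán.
Der Ruck bei t = 2*log(3)/3 ist j = 405/8.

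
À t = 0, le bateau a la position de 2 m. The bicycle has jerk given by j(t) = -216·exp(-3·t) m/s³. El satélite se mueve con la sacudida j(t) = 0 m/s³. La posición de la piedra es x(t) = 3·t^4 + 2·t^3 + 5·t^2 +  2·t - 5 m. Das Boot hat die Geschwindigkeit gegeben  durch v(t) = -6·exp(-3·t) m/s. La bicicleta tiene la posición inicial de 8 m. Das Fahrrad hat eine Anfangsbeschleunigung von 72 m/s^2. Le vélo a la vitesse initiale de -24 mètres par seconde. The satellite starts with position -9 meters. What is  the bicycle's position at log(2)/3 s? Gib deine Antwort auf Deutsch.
Ausgehend von dem Ruck j(t) = -216·exp(-3·t), nehmen wir 3 Integrale. Das Integral von dem Ruck, mit a(0) = 72, ergibt die Beschleunigung: a(t) = 72·exp(-3·t). Durch Integration von der Beschleunigung und Verwendung der Anfangsbedingung v(0) = -24, erhalten wir v(t) = -24·exp(-3·t). Das Integral von der Geschwindigkeit ist die Position. Mit x(0) = 8 erhalten wir x(t) = 8·exp(-3·t). Mit x(t) = 8·exp(-3·t) und Einsetzen von t = log(2)/3, finden wir x = 4.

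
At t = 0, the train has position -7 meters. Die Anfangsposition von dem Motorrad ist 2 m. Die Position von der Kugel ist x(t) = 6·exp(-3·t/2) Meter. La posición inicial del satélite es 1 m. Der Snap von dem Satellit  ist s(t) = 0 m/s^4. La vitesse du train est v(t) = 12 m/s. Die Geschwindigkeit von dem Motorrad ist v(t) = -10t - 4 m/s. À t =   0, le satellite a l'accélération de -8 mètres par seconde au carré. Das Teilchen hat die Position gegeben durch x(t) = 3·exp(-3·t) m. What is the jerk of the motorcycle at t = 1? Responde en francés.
En partant de la vitesse v(t) = -10·t - 4, nous prenons 2 dérivées. En dérivant la vitesse, nous obtenons l'accélération: a(t) = -10. En prenant d/dt de a(t), nous trouvons j(t) = 0. En utilisant j(t) = 0 et en substituant t = 1, nous trouvons j = 0.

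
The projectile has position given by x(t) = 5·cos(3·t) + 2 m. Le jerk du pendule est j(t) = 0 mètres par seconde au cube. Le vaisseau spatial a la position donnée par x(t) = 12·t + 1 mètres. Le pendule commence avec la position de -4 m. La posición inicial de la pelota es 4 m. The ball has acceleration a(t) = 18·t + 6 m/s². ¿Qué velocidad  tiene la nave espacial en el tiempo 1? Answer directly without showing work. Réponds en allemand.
Bei t = 1, v = 12.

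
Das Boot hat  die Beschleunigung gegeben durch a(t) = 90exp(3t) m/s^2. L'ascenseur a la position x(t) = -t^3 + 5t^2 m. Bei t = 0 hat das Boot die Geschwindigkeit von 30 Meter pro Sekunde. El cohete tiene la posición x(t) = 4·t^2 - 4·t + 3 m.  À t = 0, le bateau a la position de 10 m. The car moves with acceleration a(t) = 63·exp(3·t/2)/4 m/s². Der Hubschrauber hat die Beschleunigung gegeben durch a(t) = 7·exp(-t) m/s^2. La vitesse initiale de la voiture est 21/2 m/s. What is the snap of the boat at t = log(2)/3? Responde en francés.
Pour résoudre ceci, nous devons prendre 2 dérivées de notre équation de l'accélération a(t) = 90·exp(3·t). En prenant d/dt de a(t), nous trouvons j(t) = 270·exp(3·t). La dérivée du jerk donne le snap: s(t) = 810·exp(3·t). En utilisant s(t) = 810·exp(3·t) et en substituant t = log(2)/3, nous trouvons s = 1620.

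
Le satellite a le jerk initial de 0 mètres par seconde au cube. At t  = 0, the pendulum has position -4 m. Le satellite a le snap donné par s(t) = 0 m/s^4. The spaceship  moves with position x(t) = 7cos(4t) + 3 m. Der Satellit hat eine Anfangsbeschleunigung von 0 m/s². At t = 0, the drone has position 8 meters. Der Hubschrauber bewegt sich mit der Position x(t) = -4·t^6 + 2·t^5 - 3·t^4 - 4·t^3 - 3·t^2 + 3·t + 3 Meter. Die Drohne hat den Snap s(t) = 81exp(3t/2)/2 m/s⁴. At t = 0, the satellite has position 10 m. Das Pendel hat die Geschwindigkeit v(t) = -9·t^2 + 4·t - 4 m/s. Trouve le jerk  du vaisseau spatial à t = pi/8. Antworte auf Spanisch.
Partiendo de la posición x(t) = 7·cos(4·t) + 3, tomamos 3 derivadas. Derivando la posición, obtenemos la velocidad: v(t) = -28·sin(4·t). Derivando la velocidad, obtenemos la aceleración: a(t) = -112·cos(4·t). La derivada de la aceleración da la sacudida: j(t) = 448·sin(4·t). Usando j(t) = 448·sin(4·t) y sustituyendo t = pi/8, encontramos j = 448.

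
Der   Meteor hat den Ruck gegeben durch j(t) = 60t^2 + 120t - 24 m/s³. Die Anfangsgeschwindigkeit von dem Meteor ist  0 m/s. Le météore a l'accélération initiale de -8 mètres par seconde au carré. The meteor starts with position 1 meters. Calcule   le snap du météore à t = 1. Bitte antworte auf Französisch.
Nous devons dériver notre équation du jerk j(t) = 60·t^2 + 120·t - 24 1 fois. En dérivant le jerk, nous obtenons le snap: s(t) = 120·t + 120. En utilisant s(t) = 120·t + 120 et en substituant t = 1, nous trouvons s = 240.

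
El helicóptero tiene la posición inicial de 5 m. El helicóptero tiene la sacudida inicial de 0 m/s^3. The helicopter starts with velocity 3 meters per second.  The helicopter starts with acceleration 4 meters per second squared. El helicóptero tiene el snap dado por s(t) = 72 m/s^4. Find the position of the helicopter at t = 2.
To solve this, we need to take 4 antiderivatives of our snap equation s(t) = 72. Finding the antiderivative of s(t) and using j(0) = 0: j(t) = 72·t. The antiderivative of jerk is acceleration. Using a(0) = 4, we get a(t) = 36·t^2 + 4. The antiderivative of acceleration, with v(0) = 3, gives velocity: v(t) = 12·t^3 + 4·t + 3. Integrating velocity and using the initial condition x(0) = 5, we get x(t) = 3·t^4 + 2·t^2 + 3·t + 5. Using x(t) = 3·t^4 + 2·t^2 + 3·t + 5 and substituting t = 2, we find x = 67.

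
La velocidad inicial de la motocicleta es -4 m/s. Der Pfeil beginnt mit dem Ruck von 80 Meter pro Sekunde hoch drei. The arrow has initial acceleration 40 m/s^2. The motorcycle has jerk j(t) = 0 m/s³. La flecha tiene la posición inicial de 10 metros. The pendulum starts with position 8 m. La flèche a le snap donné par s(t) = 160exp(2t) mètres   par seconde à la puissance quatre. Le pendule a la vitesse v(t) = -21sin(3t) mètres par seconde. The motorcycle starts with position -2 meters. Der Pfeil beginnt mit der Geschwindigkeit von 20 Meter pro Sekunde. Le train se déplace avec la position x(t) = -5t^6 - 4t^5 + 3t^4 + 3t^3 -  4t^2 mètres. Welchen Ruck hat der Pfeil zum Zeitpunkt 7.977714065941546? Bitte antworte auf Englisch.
We must find the integral of our snap equation s(t) = 160·exp(2·t) 1 time. Finding the antiderivative of s(t) and using j(0) = 80: j(t) = 80·exp(2·t). We have jerk j(t) = 80·exp(2·t). Substituting t = 7.977714065941546: j(7.977714065941546) = 679898966.593774.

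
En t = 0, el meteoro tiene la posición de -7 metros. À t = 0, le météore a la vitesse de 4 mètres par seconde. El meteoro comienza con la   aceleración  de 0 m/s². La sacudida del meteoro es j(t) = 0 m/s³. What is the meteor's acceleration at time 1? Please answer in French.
Pour résoudre ceci, nous devons prendre 1 primitive de notre équation du jerk j(t) = 0. En prenant ∫j(t)dt et en appliquant a(0) = 0, nous trouvons a(t) = 0. En utilisant a(t) = 0 et en substituant t = 1, nous trouvons a = 0.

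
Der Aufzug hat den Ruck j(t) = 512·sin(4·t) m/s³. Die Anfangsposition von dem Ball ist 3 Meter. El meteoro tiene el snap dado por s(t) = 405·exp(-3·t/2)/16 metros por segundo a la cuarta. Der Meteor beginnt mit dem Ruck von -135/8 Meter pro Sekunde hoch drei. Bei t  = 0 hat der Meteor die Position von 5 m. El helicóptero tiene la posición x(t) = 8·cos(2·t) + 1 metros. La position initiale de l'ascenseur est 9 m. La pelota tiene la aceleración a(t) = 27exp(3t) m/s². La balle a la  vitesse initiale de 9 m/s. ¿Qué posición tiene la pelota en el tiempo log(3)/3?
Para resolver esto, necesitamos tomar 2 integrales de nuestra ecuación de la aceleración a(t) = 27·exp(3·t). La integral de la aceleración, con v(0) = 9, da la velocidad: v(t) = 9·exp(3·t). La antiderivada de la velocidad es la posición. Usando x(0) = 3, obtenemos x(t) = 3·exp(3·t). De la ecuación de la posición x(t) = 3·exp(3·t), sustituimos t = log(3)/3 para obtener x = 9.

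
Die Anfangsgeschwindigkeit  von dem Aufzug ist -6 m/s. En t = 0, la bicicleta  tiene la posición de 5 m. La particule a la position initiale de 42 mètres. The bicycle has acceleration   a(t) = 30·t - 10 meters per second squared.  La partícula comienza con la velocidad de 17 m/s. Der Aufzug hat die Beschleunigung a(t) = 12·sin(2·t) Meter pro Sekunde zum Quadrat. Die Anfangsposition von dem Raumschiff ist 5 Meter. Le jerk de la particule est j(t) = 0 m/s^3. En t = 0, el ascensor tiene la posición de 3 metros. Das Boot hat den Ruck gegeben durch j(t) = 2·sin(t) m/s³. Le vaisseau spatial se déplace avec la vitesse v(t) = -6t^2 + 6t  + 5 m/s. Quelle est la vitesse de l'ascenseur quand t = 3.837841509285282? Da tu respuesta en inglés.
We need to integrate our acceleration equation a(t) = 12·sin(2·t) 1 time. The integral of acceleration, with v(0) = -6, gives velocity: v(t) = -6·cos(2·t). Using v(t) = -6·cos(2·t) and substituting t = 3.837841509285282, we find v = -1.06413251166175.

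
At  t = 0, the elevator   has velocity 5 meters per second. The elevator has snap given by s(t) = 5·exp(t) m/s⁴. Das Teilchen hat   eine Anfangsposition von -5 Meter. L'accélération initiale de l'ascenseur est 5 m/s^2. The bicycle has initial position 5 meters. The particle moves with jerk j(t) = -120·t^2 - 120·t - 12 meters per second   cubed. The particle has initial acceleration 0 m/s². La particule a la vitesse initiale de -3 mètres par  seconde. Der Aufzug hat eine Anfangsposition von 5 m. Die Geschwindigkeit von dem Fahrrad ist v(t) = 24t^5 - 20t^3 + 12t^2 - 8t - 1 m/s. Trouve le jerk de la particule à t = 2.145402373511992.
De l'équation du jerk j(t) = -120·t^2 - 120·t - 12, nous substituons t = 2.145402373511992 pour obtenir j = -821.778446133946.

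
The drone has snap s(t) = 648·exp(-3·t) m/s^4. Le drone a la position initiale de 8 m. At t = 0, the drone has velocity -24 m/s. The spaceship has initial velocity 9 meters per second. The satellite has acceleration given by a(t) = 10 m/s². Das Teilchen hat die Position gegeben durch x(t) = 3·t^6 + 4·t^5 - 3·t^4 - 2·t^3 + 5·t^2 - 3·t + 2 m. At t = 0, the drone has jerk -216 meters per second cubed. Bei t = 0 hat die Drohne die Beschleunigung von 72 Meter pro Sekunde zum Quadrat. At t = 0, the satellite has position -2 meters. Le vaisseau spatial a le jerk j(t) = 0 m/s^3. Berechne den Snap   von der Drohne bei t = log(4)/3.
Mit s(t) = 648·exp(-3·t) und Einsetzen von t = log(4)/3, finden wir s = 162.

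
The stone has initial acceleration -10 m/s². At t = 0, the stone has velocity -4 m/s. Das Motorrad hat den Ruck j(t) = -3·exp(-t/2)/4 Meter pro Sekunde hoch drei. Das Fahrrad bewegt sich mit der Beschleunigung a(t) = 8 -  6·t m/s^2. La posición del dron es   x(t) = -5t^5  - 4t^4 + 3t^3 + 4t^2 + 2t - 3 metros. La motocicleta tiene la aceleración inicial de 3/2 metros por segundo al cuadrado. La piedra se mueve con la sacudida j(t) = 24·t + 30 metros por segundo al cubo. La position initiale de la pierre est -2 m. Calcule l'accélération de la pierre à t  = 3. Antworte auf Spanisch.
Para resolver esto, necesitamos tomar 1 antiderivada de nuestra ecuación de la sacudida j(t) = 24·t + 30. La integral de la sacudida, con a(0) = -10, da la aceleración: a(t) = 12·t^2 + 30·t - 10. Tenemos la aceleración a(t) = 12·t^2 + 30·t - 10. Sustituyendo t = 3: a(3) = 188.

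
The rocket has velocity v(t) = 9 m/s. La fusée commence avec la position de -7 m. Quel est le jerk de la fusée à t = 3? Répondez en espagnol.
Debemos derivar nuestra ecuación de la velocidad v(t) = 9 2 veces. Tomando d/dt de v(t), encontramos a(t) = 0. Tomando d/dt de a(t), encontramos j(t) = 0. Usando j(t) = 0 y sustituyendo t = 3, encontramos j = 0.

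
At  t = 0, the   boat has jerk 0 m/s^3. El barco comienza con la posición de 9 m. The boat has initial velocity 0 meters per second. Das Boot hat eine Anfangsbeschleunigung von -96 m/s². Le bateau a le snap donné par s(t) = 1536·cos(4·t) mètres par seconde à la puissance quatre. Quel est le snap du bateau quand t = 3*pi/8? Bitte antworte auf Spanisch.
De la ecuación del snap s(t) = 1536·cos(4·t), sustituimos t = 3*pi/8 para obtener s = 0.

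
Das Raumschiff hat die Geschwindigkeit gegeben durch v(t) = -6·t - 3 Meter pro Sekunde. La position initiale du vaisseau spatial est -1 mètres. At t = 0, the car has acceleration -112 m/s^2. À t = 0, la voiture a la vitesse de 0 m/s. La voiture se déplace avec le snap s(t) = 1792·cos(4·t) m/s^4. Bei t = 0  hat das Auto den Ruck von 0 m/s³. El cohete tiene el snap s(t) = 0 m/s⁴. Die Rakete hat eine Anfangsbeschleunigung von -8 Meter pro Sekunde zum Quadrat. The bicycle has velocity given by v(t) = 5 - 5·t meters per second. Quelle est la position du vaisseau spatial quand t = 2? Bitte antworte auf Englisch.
We need to integrate our velocity equation v(t) = -6·t - 3 1 time. Taking ∫v(t)dt and applying x(0) = -1, we find x(t) = -3·t^2 - 3·t - 1. From the given position equation x(t) = -3·t^2 - 3·t - 1, we substitute t = 2 to get x = -19.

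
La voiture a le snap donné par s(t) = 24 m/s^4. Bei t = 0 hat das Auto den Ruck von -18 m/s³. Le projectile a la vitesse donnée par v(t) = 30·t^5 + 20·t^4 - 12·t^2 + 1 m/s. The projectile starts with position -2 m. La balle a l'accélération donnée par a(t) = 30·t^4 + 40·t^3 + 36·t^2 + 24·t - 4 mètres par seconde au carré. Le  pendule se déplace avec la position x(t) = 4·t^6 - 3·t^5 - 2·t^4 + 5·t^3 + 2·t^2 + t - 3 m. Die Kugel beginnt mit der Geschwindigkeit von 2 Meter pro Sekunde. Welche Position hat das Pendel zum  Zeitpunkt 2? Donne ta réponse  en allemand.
Wir haben die Position x(t) = 4·t^6 - 3·t^5 - 2·t^4 + 5·t^3 + 2·t^2 + t - 3. Durch Einsetzen von t = 2: x(2) = 175.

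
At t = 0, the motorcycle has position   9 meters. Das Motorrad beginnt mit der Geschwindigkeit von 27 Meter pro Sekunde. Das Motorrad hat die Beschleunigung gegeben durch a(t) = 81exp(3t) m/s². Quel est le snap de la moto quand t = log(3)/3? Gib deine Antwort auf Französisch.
Nous devons dériver notre équation de l'accélération a(t) = 81·exp(3·t) 2 fois. La dérivée de l'accélération donne le jerk: j(t) = 243·exp(3·t). En prenant d/dt de j(t), nous trouvons s(t) = 729·exp(3·t). En utilisant s(t) = 729·exp(3·t) et en substituant t = log(3)/3, nous trouvons s = 2187.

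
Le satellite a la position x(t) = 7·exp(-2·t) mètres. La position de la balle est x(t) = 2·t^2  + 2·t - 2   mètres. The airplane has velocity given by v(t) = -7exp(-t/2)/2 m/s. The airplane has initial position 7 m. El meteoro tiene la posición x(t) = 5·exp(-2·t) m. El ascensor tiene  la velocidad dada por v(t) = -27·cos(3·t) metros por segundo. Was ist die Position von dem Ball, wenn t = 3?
Aus der Gleichung für die Position x(t) = 2·t^2 + 2·t - 2, setzen wir t = 3 ein und erhalten x = 22.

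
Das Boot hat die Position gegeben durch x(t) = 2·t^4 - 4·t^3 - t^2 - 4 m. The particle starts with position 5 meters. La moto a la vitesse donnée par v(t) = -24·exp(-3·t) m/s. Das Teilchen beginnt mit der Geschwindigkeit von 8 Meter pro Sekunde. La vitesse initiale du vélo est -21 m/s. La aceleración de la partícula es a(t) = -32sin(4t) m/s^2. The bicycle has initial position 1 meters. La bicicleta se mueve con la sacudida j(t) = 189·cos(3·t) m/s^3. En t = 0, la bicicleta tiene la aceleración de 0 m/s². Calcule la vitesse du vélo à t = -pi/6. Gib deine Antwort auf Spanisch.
Debemos encontrar la integral de nuestra ecuación de la sacudida j(t) = 189·cos(3·t) 2 veces. La integral de la sacudida es la aceleración. Usando a(0) = 0, obtenemos a(t) = 63·sin(3·t). Tomando ∫a(t)dt y aplicando v(0) = -21, encontramos v(t) = -21·cos(3·t). Tenemos la velocidad v(t) = -21·cos(3·t). Sustituyendo t = -pi/6: v(-pi/6) = 0.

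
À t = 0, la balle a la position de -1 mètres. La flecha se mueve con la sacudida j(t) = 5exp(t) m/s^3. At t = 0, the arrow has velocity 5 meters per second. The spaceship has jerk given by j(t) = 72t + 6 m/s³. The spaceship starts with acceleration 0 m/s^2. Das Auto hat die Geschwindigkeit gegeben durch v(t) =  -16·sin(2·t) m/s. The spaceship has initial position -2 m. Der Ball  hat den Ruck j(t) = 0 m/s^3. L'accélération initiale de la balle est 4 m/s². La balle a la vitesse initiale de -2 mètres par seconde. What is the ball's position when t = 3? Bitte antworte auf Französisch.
Pour résoudre ceci, nous devons prendre 3 primitives de notre équation du jerk j(t) = 0. En prenant ∫j(t)dt et en appliquant a(0) = 4, nous trouvons a(t) = 4. La primitive de l'accélération est la vitesse. En utilisant v(0) = -2, nous obtenons v(t) = 4·t - 2. L'intégrale de la vitesse est la position. En utilisant x(0) = -1, nous obtenons x(t) = 2·t^2 - 2·t - 1. De l'équation de la position x(t) = 2·t^2 - 2·t - 1, nous substituons t = 3 pour obtenir x = 11.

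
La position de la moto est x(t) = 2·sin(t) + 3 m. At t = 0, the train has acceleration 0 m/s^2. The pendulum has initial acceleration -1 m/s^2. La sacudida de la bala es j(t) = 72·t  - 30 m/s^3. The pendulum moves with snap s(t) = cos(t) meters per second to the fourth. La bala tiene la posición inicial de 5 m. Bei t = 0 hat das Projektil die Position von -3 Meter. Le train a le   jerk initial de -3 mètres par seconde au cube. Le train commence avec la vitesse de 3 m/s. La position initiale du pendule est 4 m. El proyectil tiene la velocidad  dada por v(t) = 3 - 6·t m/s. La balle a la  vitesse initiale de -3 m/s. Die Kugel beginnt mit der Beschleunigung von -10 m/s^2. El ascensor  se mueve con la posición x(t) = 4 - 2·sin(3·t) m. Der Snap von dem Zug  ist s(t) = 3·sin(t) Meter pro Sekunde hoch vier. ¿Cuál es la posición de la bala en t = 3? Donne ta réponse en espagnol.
Debemos encontrar la antiderivada de nuestra ecuación de la sacudida j(t) = 72·t - 30 3 veces. La integral de la sacudida es la aceleración. Usando a(0) = -10, obtenemos a(t) = 36·t^2 - 30·t - 10. Integrando la aceleración y usando la condición inicial v(0) = -3, obtenemos v(t) = 12·t^3 - 15·t^2 - 10·t - 3. Tomando ∫v(t)dt y aplicando x(0) = 5, encontramos x(t) = 3·t^4 - 5·t^3 - 5·t^2 - 3·t + 5. Usando x(t) = 3·t^4 - 5·t^3 - 5·t^2 - 3·t + 5 y sustituyendo t = 3, encontramos x = 59.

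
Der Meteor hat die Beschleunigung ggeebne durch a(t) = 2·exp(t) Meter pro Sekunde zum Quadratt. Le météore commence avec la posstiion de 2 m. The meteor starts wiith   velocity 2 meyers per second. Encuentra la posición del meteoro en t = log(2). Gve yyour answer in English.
We must find the antiderivative of our acceleration equation a(t) = 2·exp(t) 2 times. The integral of acceleration is velocity. Using v(0) = 2, we get v(t) = 2·exp(t). The antiderivative of velocity, with x(0) = 2, gives position: x(t) = 2·exp(t). From the given position equation x(t) = 2·exp(t), we substitute t = log(2) to get x = 4.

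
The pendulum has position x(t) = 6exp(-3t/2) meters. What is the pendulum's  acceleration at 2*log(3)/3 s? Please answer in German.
Wir müssen unsere Gleichung für die Position x(t) = 6·exp(-3·t/2) 2-mal ableiten. Durch Ableiten von der Position erhalten wir die Geschwindigkeit: v(t) = -9·exp(-3·t/2). Mit d/dt von v(t) finden wir a(t) = 27·exp(-3·t/2)/2. Mit a(t) = 27·exp(-3·t/2)/2 und Einsetzen von t = 2*log(3)/3, finden wir a = 9/2.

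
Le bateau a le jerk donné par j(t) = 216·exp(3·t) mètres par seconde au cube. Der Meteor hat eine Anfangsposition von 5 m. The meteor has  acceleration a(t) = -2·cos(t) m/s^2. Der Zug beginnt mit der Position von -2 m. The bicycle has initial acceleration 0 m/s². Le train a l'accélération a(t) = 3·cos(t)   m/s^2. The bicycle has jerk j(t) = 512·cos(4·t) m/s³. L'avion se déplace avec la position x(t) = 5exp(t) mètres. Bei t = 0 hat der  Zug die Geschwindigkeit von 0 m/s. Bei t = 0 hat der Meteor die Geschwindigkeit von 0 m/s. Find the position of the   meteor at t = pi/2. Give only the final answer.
x(pi/2) = 3.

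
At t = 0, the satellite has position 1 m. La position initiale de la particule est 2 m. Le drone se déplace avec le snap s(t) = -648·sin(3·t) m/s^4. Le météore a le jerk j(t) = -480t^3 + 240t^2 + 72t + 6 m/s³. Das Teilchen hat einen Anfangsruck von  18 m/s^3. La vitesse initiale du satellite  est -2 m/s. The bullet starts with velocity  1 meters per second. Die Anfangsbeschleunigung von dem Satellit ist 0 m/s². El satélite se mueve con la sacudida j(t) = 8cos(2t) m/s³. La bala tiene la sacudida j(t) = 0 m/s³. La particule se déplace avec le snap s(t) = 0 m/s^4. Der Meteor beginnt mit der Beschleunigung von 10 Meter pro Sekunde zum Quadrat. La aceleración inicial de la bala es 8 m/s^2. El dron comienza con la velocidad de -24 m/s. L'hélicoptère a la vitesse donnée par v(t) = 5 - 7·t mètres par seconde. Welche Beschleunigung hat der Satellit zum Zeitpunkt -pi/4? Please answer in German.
Um dies zu lösen, müssen wir 1 Integral unserer Gleichung für den Ruck j(t) = 8·cos(2·t) finden. Durch Integration von dem Ruck und Verwendung der Anfangsbedingung a(0) = 0, erhalten wir a(t) = 4·sin(2·t). Wir haben die Beschleunigung a(t) = 4·sin(2·t). Durch Einsetzen von t = -pi/4: a(-pi/4) = -4.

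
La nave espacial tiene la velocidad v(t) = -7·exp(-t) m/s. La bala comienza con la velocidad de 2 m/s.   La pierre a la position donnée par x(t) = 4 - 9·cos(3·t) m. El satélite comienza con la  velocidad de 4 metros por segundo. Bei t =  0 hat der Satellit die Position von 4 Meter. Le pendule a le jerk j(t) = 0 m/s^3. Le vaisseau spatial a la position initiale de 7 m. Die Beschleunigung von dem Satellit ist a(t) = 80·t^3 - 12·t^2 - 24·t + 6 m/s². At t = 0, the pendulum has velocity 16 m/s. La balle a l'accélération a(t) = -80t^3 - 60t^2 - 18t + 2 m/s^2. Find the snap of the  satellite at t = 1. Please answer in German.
Wir müssen unsere Gleichung für die Beschleunigung a(t) = 80·t^3 - 12·t^2 - 24·t + 6 2-mal ableiten. Die Ableitung von der Beschleunigung ergibt den Ruck: j(t) = 240·t^2 - 24·t - 24. Die Ableitung von dem Ruck ergibt den Snap: s(t) = 480·t - 24. Aus der Gleichung für den Snap s(t) = 480·t - 24, setzen wir t = 1 ein und erhalten s = 456.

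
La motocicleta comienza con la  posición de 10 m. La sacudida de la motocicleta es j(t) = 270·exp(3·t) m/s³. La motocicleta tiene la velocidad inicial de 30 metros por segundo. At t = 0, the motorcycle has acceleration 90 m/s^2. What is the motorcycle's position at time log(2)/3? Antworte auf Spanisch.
Necesitamos integrar nuestra ecuación de la sacudida j(t) = 270·exp(3·t) 3 veces. La antiderivada de la sacudida es la aceleración. Usando a(0) = 90, obtenemos a(t) = 90·exp(3·t). Tomando ∫a(t)dt y aplicando v(0) = 30, encontramos v(t) = 30·exp(3·t). La antiderivada de la velocidad es la posición. Usando x(0) = 10, obtenemos x(t) = 10·exp(3·t). De la ecuación de la posición x(t) = 10·exp(3·t), sustituimos t = log(2)/3 para obtener x = 20.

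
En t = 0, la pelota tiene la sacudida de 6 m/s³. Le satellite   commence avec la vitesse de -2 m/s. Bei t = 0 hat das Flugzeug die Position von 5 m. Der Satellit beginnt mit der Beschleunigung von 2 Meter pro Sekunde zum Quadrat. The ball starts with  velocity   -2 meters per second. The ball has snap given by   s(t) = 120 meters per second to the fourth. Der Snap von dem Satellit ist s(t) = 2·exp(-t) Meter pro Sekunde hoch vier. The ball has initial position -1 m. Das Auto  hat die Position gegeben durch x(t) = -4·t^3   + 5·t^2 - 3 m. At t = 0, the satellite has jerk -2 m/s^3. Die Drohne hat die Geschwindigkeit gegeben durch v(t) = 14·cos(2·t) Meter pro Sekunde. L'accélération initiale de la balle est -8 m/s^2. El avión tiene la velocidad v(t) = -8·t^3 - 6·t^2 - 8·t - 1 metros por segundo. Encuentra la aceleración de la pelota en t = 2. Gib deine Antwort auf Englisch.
Starting from snap s(t) = 120, we take 2 integrals. The integral of snap, with j(0) = 6, gives jerk: j(t) = 120·t + 6. Finding the antiderivative of j(t) and using a(0) = -8: a(t) = 60·t^2 + 6·t - 8. Using a(t) = 60·t^2 + 6·t - 8 and substituting t = 2, we find a = 244.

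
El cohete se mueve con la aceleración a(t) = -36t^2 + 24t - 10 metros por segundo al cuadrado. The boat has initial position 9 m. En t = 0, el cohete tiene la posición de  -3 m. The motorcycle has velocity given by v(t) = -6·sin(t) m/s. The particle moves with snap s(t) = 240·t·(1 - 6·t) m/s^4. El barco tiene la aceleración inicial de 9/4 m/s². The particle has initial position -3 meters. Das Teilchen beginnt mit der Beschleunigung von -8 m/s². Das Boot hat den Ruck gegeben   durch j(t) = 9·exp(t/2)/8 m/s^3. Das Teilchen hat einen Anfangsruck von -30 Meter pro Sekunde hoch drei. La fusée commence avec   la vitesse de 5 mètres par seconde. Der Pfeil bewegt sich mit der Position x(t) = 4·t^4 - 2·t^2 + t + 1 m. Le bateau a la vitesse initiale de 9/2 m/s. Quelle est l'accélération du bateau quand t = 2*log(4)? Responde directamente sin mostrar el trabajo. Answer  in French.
À t = 2*log(4), a = 9.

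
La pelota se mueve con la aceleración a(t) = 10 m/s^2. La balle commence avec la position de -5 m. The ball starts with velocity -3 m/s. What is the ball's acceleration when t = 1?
From the given acceleration equation a(t) = 10, we substitute t = 1 to get a = 10.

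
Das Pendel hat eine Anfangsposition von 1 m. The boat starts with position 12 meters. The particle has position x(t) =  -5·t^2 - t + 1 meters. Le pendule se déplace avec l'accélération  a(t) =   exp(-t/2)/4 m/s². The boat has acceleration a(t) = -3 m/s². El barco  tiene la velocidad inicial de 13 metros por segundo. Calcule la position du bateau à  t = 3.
Pour résoudre ceci, nous devons prendre 2 primitives de notre équation de l'accélération a(t) = -3. En prenant ∫a(t)dt et en appliquant v(0) = 13, nous trouvons v(t) = 13 - 3·t. En intégrant la vitesse et en utilisant la condition initiale x(0) = 12, nous obtenons x(t) = -3·t^2/2 + 13·t + 12. En utilisant x(t) = -3·t^2/2 + 13·t + 12 et en substituant t = 3, nous trouvons x = 75/2.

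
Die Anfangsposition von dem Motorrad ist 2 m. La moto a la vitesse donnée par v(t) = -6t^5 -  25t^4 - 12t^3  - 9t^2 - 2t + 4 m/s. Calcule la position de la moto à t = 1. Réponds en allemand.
Um dies zu lösen, müssen wir 1 Integral unserer Gleichung für die Geschwindigkeit v(t) = -6·t^5 - 25·t^4 - 12·t^3 - 9·t^2 - 2·t + 4 finden. Mit ∫v(t)dt und Anwendung von x(0) = 2, finden wir x(t) = -t^6 - 5·t^5 - 3·t^4 - 3·t^3 - t^2 + 4·t + 2. Wir haben die Position x(t) = -t^6 - 5·t^5 - 3·t^4 - 3·t^3 - t^2 + 4·t + 2. Durch Einsetzen von t = 1: x(1) = -7.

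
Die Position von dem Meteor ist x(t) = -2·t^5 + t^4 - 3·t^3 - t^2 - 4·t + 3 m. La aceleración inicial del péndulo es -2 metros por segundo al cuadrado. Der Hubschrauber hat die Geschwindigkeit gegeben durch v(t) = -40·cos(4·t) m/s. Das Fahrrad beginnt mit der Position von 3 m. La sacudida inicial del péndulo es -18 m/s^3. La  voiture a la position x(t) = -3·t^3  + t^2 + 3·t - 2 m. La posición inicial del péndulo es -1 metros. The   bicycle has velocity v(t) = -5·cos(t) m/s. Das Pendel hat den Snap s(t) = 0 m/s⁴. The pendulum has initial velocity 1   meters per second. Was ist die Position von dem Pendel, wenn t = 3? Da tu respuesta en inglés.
We need to integrate our snap equation s(t) = 0 4 times. Integrating snap and using the initial condition j(0) = -18, we get j(t) = -18. Finding the antiderivative of j(t) and using a(0) = -2: a(t) = -18·t - 2. Integrating acceleration and using the initial condition v(0) = 1, we get v(t) = -9·t^2 - 2·t + 1. Integrating velocity and using the initial condition x(0) = -1, we get x(t) = -3·t^3 - t^2 + t - 1. Using x(t) = -3·t^3 - t^2 + t - 1 and substituting t = 3, we find x = -88.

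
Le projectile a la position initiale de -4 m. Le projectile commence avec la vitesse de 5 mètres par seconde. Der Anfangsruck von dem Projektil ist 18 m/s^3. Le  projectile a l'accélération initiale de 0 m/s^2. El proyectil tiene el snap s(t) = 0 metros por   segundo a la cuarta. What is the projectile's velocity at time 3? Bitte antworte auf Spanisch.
Para resolver esto, necesitamos tomar 3 integrales de nuestra ecuación del snap s(t) = 0. La antiderivada del snap, con j(0) = 18, da la sacudida: j(t) = 18. La integral de la sacudida, con a(0) = 0, da la aceleración: a(t) = 18·t. La antiderivada de la aceleración es la velocidad. Usando v(0) = 5, obtenemos v(t) = 9·t^2 + 5. Usando v(t) = 9·t^2 + 5 y sustituyendo t = 3, encontramos v = 86.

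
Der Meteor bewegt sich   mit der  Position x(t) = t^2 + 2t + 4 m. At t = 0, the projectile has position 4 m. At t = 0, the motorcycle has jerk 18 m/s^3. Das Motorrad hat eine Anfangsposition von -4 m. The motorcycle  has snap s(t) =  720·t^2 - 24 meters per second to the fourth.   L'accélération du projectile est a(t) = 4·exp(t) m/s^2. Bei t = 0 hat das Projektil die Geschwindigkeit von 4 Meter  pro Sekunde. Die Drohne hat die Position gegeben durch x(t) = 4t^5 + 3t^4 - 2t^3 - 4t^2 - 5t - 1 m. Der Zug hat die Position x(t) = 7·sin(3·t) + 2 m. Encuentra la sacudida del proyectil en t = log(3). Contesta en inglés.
We must differentiate our acceleration equation a(t) = 4·exp(t) 1 time. Taking d/dt of a(t), we find j(t) = 4·exp(t). We have jerk j(t) = 4·exp(t). Substituting t = log(3): j(log(3)) = 12.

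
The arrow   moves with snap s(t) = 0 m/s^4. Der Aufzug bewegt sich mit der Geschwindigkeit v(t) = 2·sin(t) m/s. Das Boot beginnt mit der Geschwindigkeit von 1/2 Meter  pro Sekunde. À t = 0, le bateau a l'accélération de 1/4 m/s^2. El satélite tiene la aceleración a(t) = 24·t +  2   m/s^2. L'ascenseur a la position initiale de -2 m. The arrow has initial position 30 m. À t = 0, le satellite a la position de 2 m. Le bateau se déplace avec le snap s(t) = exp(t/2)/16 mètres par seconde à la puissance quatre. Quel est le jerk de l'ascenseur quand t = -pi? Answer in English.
We must differentiate our velocity equation v(t) = 2·sin(t) 2 times. Taking d/dt of v(t), we find a(t) = 2·cos(t). The derivative of acceleration gives jerk: j(t) = -2·sin(t). From the given jerk equation j(t) = -2·sin(t), we substitute t = -pi to get j = 0.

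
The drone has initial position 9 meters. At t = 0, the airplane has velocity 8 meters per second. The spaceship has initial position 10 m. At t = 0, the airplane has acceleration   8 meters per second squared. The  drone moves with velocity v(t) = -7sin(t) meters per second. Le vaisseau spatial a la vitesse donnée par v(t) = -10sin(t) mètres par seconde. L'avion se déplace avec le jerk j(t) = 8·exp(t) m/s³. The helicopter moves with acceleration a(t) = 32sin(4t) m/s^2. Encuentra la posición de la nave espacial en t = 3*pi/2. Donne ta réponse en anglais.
We must find the integral of our velocity equation v(t) = -10·sin(t) 1 time. The antiderivative of velocity is position. Using x(0) = 10, we get x(t) = 10·cos(t). We have position x(t) = 10·cos(t). Substituting t = 3*pi/2: x(3*pi/2) = 0.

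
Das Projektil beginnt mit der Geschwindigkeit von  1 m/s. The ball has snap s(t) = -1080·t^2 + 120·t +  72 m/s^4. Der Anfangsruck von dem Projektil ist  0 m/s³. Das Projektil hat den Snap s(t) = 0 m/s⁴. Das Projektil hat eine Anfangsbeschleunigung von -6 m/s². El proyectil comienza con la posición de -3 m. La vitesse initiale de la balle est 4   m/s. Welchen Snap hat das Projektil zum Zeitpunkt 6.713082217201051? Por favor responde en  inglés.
From the given snap equation s(t) = 0, we substitute t = 6.713082217201051 to get s = 0.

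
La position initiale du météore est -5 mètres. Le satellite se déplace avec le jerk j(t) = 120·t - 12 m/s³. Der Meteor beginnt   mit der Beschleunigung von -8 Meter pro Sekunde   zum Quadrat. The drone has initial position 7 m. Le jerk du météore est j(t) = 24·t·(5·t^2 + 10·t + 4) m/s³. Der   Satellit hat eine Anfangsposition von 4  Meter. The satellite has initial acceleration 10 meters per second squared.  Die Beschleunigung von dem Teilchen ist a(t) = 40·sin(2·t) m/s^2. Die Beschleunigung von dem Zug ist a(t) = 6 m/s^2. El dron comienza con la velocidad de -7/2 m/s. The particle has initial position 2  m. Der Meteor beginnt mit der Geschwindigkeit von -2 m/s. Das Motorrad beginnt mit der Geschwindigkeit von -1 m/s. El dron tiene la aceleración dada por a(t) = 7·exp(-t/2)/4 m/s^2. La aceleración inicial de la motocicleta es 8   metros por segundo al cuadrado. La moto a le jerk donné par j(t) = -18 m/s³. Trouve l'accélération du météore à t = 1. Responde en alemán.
Wir müssen unsere Gleichung für den Ruck j(t) = 24·t·(5·t^2 + 10·t + 4) 1-mal integrieren. Das Integral von dem Ruck, mit a(0) = -8, ergibt die Beschleunigung: a(t) = 30·t^4 + 80·t^3 + 48·t^2 - 8. Wir haben die Beschleunigung a(t) = 30·t^4 + 80·t^3 + 48·t^2 - 8. Durch Einsetzen von t = 1: a(1) = 150.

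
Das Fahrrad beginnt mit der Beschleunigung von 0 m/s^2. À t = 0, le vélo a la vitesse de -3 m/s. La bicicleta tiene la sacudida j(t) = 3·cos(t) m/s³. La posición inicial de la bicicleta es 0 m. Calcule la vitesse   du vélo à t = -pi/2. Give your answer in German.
Wir müssen unsere Gleichung für den Ruck j(t) = 3·cos(t) 2-mal integrieren. Durch Integration von dem Ruck und Verwendung der Anfangsbedingung a(0) = 0, erhalten wir a(t) = 3·sin(t). Mit ∫a(t)dt und Anwendung von v(0) = -3, finden wir v(t) = -3·cos(t). Aus der Gleichung für die Geschwindigkeit v(t) = -3·cos(t), setzen wir t = -pi/2 ein und erhalten v = 0.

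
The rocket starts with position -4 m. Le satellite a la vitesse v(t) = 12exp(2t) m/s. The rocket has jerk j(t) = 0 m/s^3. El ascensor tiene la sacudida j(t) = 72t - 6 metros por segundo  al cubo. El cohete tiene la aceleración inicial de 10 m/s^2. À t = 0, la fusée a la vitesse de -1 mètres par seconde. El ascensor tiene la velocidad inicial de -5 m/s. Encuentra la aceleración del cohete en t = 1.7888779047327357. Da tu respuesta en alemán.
Wir müssen unsere Gleichung für den Ruck j(t) = 0 1-mal integrieren. Durch Integration von dem Ruck und Verwendung der Anfangsbedingung a(0) = 10, erhalten wir a(t) = 10. Mit a(t) = 10 und Einsetzen von t = 1.7888779047327357, finden wir a = 10.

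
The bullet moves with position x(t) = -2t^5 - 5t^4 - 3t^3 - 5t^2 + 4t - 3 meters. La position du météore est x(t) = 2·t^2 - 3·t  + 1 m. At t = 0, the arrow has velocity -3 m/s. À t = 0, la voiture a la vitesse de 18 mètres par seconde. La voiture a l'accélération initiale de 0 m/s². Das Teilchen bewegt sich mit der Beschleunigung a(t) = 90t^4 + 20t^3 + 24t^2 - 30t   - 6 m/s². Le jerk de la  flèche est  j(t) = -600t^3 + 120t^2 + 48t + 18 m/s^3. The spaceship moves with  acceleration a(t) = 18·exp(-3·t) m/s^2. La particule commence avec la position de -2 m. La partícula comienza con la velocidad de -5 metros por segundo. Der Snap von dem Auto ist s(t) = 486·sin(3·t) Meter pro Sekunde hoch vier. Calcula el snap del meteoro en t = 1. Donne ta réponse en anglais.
We must differentiate our position equation x(t) = 2·t^2 - 3·t + 1 4 times. Differentiating position, we get velocity: v(t) = 4·t - 3. The derivative of velocity gives acceleration: a(t) = 4. Differentiating acceleration, we get jerk: j(t) = 0. Taking d/dt of j(t), we find s(t) = 0. We have snap s(t) = 0. Substituting t = 1: s(1) = 0.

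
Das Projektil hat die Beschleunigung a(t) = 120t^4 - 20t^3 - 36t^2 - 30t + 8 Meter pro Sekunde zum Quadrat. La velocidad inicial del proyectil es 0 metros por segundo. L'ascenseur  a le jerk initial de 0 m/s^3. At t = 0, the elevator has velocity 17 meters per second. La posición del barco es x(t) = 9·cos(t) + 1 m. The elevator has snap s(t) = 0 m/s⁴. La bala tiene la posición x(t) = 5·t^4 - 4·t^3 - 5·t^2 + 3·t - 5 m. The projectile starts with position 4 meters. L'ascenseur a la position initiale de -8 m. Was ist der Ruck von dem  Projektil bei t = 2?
Um dies zu lösen, müssen wir 1 Ableitung unserer Gleichung für die Beschleunigung a(t) = 120·t^4 - 20·t^3 - 36·t^2 - 30·t + 8 nehmen. Durch Ableiten von der Beschleunigung erhalten wir den Ruck: j(t) = 480·t^3 - 60·t^2 - 72·t - 30. Mit j(t) = 480·t^3 - 60·t^2 - 72·t - 30 und Einsetzen von t = 2, finden wir j = 3426.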